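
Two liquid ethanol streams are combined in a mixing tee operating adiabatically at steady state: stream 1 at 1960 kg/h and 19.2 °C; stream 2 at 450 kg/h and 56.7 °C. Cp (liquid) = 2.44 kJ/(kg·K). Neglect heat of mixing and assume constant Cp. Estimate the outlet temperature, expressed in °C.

T_out = 26.2 °C

No heat crosses the boundary, so H_out = H_in.
Σ ṁᵢCp,ᵢTᵢ = 1960×2.44×19.2 + 450×2.44×56.7 = 154080
Σ ṁᵢCp,ᵢ = 1960×2.44 + 450×2.44 = 5880.4
T_out = 154080 / 5880.4 = 26.202 °C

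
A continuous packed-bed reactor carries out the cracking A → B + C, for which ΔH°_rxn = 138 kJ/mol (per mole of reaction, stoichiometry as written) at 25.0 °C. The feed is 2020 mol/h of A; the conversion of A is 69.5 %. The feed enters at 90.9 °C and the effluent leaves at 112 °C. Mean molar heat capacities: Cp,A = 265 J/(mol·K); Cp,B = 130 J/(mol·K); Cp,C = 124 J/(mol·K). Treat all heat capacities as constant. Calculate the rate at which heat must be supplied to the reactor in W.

Extent of reaction ξ = 0.695 × 2020 = 1403.9 mol/h
Reaction term: ξ·ΔH°_rxn = 1403.9 × 138 = 193740 kJ/h
Sensible, feed 90.9→25 °C: -35276 kJ/h
Outlet flows (mol/h): A 616.1, B 1403.9, C 1403.9
Sensible, products 25→112 °C: 45228 kJ/h
Q = ΔH = 203690 kJ/h = 56.58 kW
Heat supplied = 56580 W

Q_in = 56600 W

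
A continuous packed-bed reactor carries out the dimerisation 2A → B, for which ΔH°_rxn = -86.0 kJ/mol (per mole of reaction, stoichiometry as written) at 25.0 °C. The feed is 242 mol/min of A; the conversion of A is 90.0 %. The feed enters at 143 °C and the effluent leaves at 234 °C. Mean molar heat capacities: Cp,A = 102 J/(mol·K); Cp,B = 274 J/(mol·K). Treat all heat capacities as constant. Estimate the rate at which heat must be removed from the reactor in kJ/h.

Q_out = 332000 kJ/h

Extent of reaction ξ = 0.900 × 242 / 2 = 108.9 mol/min
Reaction term: ξ·ΔH°_rxn = 108.9 × -86.0 = -9365.4 kJ/min
Sensible, feed 143→25 °C: -2912.7 kJ/min
Outlet flows (mol/min): A 24.2, B 108.9
Sensible, products 25→234 °C: 6752.2 kJ/min
Q = ΔH = -5525.9 kJ/min = -92.099 kW
Heat removed = 331560 kJ/h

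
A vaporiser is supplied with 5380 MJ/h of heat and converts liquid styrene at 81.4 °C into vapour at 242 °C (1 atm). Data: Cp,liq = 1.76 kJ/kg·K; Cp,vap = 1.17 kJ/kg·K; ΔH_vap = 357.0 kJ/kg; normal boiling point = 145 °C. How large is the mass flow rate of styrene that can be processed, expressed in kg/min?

Δh = 1.76×(145−81.4) + 357.0 + 1.17×(242−145) = 582.43 kJ/kg
Q = 5380 MJ/h = 1494.4 kJ/s = 89667 kJ/min
ṁ = Q/Δh = 89667 / 582.43 = 153.95 kg/min

ṁ = 154 kg/min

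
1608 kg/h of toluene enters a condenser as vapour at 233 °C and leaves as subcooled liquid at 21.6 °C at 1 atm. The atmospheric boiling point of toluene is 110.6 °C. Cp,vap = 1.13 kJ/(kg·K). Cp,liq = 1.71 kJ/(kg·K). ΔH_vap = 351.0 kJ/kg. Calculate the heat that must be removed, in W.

vapour 233→110.6 °C: -138.31 kJ/kg
condensation at 110.6 °C: -351 kJ/kg
liquid 110.6→21.6 °C: -152.19 kJ/kg
Δh = -138.31 + -351 + -152.19 = -641.5 kJ/kg
Q = ṁ·Δh = 1608 kg/h × -641.5 kJ/kg = -1.0315e+06 kJ/h
|Q| = 286.54 kW = 286540 W

Q_c = 287000 W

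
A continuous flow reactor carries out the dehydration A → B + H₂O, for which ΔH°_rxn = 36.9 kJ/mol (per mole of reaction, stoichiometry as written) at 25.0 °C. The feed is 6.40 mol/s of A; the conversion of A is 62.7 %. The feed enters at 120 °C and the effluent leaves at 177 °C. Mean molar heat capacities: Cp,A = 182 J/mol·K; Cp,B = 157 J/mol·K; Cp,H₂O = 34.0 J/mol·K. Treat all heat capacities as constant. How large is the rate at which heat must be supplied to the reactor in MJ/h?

Q_in = 792 MJ/h

Extent of reaction ξ = 0.627 × 6.40 = 4.0128 mol/s
Reaction term: ξ·ΔH°_rxn = 4.0128 × 36.9 = 148.07 kJ/s
Sensible, feed 120→25 °C: -110.66 kJ/s
Outlet flows (mol/s): A 2.3872, B 4.0128, H₂O 4.0128
Sensible, products 25→177 °C: 182.54 kJ/s
Q = ΔH = 219.96 kJ/s = 219.96 kW
Heat supplied = 791.84 MJ/h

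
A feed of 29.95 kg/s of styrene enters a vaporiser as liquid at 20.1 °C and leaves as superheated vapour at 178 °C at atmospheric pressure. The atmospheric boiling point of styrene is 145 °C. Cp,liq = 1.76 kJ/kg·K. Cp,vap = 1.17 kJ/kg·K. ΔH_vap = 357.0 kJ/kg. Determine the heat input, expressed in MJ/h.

Q = 66400 MJ/h

liquid 20.1→145 °C: 219.82 kJ/kg
vaporisation at 145 °C: 357 kJ/kg
vapour 145→178 °C: 38.61 kJ/kg
Δh = 219.82 + 357 + 38.61 = 615.43 kJ/kg
Q = ṁ·Δh = 29.95 kg/s × 615.43 kJ/kg = 18432 kJ/s
|Q| = 18432 kW = 66356 MJ/h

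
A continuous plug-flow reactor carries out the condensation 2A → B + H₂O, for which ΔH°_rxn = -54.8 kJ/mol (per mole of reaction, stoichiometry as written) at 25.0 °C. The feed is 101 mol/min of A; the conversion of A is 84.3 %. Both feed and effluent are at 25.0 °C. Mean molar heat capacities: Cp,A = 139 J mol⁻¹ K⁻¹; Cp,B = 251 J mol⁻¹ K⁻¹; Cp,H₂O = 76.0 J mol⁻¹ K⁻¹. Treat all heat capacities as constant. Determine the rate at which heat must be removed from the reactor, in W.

Extent of reaction ξ = 0.843 × 101 / 2 = 42.572 mol/min
Reaction term: ξ·ΔH°_rxn = 42.572 × -54.8 = -2332.9 kJ/min
Q = ΔH = -2332.9 kJ/min = -38.882 kW
Heat removed = 38882 W

Q_out = 38900 W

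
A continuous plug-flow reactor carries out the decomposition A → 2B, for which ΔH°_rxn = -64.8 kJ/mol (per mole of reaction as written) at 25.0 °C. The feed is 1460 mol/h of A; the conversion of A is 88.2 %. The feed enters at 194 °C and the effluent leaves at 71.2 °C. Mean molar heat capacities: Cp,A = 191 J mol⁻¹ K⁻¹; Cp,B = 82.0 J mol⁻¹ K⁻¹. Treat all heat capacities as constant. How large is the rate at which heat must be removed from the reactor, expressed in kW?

Q_out = 33.1 kW

Extent of reaction ξ = 0.882 × 1460 = 1287.7 mol/h
Reaction term: ξ·ΔH°_rxn = 1287.7 × -64.8 = -83444 kJ/h
Sensible, feed 194→25 °C: -47127 kJ/h
Outlet flows (mol/h): A 172.28, B 2575.4
Sensible, products 25→71.2 °C: 11277 kJ/h
Q = ΔH = -119290 kJ/h = -33.137 kW
Heat removed = 33.137 kW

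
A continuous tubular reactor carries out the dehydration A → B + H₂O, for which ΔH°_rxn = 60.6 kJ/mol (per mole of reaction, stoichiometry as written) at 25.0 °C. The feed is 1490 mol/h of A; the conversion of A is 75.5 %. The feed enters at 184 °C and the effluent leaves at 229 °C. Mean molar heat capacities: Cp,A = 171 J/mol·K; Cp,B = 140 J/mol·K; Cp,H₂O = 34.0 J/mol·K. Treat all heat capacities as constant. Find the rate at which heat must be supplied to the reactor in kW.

Extent of reaction ξ = 0.755 × 1490 = 1125 mol/h
Reaction term: ξ·ΔH°_rxn = 1125 × 60.6 = 68172 kJ/h
Sensible, feed 184→25 °C: -40512 kJ/h
Outlet flows (mol/h): A 365.05, B 1125, H₂O 1125
Sensible, products 25→229 °C: 52666 kJ/h
Q = ΔH = 80326 kJ/h = 22.313 kW
Heat supplied = 22.313 kW

Q_in = 22.3 kW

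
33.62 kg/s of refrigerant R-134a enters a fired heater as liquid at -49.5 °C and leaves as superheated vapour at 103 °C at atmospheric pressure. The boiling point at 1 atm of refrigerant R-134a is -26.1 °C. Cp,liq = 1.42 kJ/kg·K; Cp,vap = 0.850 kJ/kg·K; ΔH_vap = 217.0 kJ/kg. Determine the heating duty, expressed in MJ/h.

liquid -49.5→-26.1 °C: 33.228 kJ/kg
vaporisation at -26.1 °C: 217 kJ/kg
vapour -26.1→103 °C: 109.73 kJ/kg
Δh = 33.228 + 217 + 109.73 = 359.96 kJ/kg
Q = ṁ·Δh = 33.62 kg/s × 359.96 kJ/kg = 12102 kJ/s
|Q| = 12102 kW = 43567 MJ/h

Q = 43600 MJ/h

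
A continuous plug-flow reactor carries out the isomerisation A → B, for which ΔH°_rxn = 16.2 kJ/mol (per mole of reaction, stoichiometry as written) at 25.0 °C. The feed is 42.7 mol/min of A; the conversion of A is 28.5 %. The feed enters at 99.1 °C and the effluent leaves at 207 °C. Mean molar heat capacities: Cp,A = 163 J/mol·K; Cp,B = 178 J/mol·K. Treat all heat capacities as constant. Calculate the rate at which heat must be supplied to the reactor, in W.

Extent of reaction ξ = 0.285 × 42.7 = 12.169 mol/min
Reaction term: ξ·ΔH°_rxn = 12.169 × 16.2 = 197.15 kJ/min
Sensible, feed 99.1→25 °C: -515.74 kJ/min
Outlet flows (mol/min): A 30.531, B 12.169
Sensible, products 25→207 °C: 1300 kJ/min
Q = ΔH = 981.36 kJ/min = 16.356 kW
Heat supplied = 16356 W

Q_in = 16400 W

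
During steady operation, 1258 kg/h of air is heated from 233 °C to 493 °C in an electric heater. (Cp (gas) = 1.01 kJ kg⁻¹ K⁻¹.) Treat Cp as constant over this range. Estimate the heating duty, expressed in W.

Q = ṁ·Cp·ΔT = 1258 × 1.01 × (493 − 233) = 330350 kJ/h
Converting: 330350 / 3600 s = 91.764 kW
Heating duty = 91764 W

Q = 91800 W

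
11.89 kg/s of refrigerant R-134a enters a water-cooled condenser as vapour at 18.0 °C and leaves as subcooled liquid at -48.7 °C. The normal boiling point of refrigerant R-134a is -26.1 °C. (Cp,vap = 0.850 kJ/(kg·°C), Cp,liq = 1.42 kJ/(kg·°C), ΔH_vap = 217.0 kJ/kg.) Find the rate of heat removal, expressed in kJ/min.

Q_c = 204000 kJ/min

vapour 18.0→-26.1 °C: -37.485 kJ/kg
condensation at -26.1 °C: -217 kJ/kg
liquid -26.1→-48.7 °C: -32.092 kJ/kg
Δh = -37.485 + -217 + -32.092 = -286.58 kJ/kg
Q = ṁ·Δh = 11.89 kg/s × -286.58 kJ/kg = -3407.4 kJ/s
|Q| = 3407.4 kW = 204440 kJ/min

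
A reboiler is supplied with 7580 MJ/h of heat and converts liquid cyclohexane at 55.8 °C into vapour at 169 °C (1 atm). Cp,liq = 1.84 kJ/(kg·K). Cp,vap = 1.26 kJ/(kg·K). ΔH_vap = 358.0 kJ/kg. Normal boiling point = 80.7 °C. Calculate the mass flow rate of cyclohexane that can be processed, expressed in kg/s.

Δh = 1.84×(80.7−55.8) + 358.0 + 1.26×(169−80.7) = 515.07 kJ/kg
Q = 7580 MJ/h = 2105.6 kJ/s = 2105.6 kJ/s
ṁ = Q/Δh = 2105.6 / 515.07 = 4.0879 kg/s

ṁ = 4.09 kg/s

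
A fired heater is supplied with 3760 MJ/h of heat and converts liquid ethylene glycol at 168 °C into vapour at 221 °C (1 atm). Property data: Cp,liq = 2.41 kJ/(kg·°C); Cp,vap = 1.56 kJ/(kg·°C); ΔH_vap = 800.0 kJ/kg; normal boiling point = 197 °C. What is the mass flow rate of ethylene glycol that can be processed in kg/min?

Δh = 2.41×(197−168) + 800.0 + 1.56×(221−197) = 907.33 kJ/kg
Q = 3760 MJ/h = 1044.4 kJ/s = 62667 kJ/min
ṁ = Q/Δh = 62667 / 907.33 = 69.067 kg/min

ṁ = 69.1 kg/min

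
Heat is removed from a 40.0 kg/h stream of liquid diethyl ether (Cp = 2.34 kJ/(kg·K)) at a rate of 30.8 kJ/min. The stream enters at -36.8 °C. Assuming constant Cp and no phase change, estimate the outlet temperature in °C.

Q = 30.8 kJ/min = 1848 kJ/h
ΔT = Q/(ṁ·Cp) = 1848/(40.0×2.34) = 19.744 K
T_out = -36.8 − 19.744 = -56.544 °C

T_out = -56.5 °C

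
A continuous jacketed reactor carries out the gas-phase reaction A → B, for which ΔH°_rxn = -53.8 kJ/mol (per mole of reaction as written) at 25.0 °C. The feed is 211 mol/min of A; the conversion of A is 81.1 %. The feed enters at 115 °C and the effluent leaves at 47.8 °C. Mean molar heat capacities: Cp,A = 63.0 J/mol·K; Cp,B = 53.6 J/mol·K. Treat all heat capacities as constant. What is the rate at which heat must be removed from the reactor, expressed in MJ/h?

Q_out = 608 MJ/h

Extent of reaction ξ = 0.811 × 211 = 171.12 mol/min
Reaction term: ξ·ΔH°_rxn = 171.12 × -53.8 = -9206.3 kJ/min
Sensible, feed 115→25 °C: -1196.4 kJ/min
Outlet flows (mol/min): A 39.879, B 171.12
Sensible, products 25→47.8 °C: 266.41 kJ/min
Q = ΔH = -10136 kJ/min = -168.94 kW
Heat removed = 608.18 MJ/h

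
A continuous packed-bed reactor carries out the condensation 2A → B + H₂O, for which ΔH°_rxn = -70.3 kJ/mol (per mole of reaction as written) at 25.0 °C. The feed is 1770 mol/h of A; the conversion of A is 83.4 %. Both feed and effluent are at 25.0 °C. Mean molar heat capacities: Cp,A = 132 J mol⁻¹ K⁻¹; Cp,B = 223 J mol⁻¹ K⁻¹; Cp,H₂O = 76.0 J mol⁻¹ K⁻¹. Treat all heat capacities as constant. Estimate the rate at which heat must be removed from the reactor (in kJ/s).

Extent of reaction ξ = 0.834 × 1770 / 2 = 738.09 mol/h
Reaction term: ξ·ΔH°_rxn = 738.09 × -70.3 = -51888 kJ/h
Q = ΔH = -51888 kJ/h = -14.413 kW
Heat removed = 14.413 kJ/s

Q_out = 14.4 kJ/s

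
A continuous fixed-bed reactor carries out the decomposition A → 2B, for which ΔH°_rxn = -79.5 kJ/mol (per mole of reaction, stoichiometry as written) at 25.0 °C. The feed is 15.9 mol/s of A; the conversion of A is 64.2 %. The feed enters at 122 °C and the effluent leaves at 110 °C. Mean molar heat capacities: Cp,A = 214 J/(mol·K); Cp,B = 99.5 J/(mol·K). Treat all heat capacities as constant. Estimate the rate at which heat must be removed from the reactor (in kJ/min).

Q_out = 51900 kJ/min

Extent of reaction ξ = 0.642 × 15.9 = 10.208 mol/s
Reaction term: ξ·ΔH°_rxn = 10.208 × -79.5 = -811.52 kJ/s
Sensible, feed 122→25 °C: -330.05 kJ/s
Outlet flows (mol/s): A 5.6922, B 20.416
Sensible, products 25→110 °C: 276.21 kJ/s
Q = ΔH = -865.37 kJ/s = -865.37 kW
Heat removed = 51922 kJ/min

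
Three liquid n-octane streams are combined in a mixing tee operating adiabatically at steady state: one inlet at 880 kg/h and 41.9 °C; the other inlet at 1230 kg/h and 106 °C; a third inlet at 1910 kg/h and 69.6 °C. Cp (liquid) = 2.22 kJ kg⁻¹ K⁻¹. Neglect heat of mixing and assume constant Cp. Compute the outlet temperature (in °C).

Energy balance with Q = 0: Σ ṁᵢCp,ᵢ(T_out − Tᵢ) = 0
T_out = Σ ṁᵢCp,ᵢTᵢ / Σ ṁᵢCp,ᵢ
      = 666420 / 8924.4 = 74.674 °C

T_out = 74.7 °C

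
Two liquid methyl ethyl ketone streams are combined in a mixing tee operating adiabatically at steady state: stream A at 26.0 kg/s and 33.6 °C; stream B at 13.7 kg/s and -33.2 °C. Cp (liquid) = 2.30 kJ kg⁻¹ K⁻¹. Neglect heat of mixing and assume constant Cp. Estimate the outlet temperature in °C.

T_out = 10.5 °C

No heat crosses the boundary, so H_out = H_in.
Σ ṁᵢCp,ᵢTᵢ = 26.0×2.30×33.6 + 13.7×2.30×-33.2 = 963.15
Σ ṁᵢCp,ᵢ = 26.0×2.30 + 13.7×2.30 = 91.31
T_out = 963.15 / 91.31 = 10.548 °C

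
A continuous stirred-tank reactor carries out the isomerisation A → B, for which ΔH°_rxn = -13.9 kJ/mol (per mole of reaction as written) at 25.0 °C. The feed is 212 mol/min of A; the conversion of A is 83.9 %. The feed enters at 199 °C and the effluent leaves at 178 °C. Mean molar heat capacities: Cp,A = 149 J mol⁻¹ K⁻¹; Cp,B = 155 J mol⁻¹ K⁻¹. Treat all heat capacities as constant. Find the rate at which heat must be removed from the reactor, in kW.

Extent of reaction ξ = 0.839 × 212 = 177.87 mol/min
Reaction term: ξ·ΔH°_rxn = 177.87 × -13.9 = -2472.4 kJ/min
Sensible, feed 199→25 °C: -5496.3 kJ/min
Outlet flows (mol/min): A 34.132, B 177.87
Sensible, products 25→178 °C: 4996.2 kJ/min
Q = ΔH = -2972.4 kJ/min = -49.541 kW
Heat removed = 49.541 kW

Q_out = 49.5 kW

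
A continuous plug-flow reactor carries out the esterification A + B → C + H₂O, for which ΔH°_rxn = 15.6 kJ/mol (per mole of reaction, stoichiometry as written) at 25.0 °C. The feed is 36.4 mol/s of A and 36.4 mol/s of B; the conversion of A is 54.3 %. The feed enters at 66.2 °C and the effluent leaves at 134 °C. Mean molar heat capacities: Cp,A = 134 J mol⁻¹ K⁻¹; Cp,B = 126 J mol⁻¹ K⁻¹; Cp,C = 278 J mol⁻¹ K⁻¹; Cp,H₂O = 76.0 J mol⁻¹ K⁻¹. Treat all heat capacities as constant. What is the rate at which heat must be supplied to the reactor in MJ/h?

Q_in = 4150 MJ/h

Extent of reaction ξ = 0.543 × 36.4 = 19.765 mol/s
Reaction term: ξ·ΔH°_rxn = 19.765 × 15.6 = 308.34 kJ/s
Sensible, feed 66.2→25 °C: -389.92 kJ/s
Outlet flows (mol/s): A 16.635, B 16.635, C 19.765, H₂O 19.765
Sensible, products 25→134 °C: 1234.1 kJ/s
Q = ΔH = 1152.5 kJ/s = 1152.5 kW
Heat supplied = 4149 MJ/h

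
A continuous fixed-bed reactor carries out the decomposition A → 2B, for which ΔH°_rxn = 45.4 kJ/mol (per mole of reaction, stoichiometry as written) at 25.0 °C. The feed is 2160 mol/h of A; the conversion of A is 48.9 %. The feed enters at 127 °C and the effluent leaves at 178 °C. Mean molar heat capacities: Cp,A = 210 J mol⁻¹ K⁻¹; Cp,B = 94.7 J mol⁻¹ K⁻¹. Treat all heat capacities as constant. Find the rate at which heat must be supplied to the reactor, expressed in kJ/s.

Extent of reaction ξ = 0.489 × 2160 = 1056.2 mol/h
Reaction term: ξ·ΔH°_rxn = 1056.2 × 45.4 = 47953 kJ/h
Sensible, feed 127→25 °C: -46267 kJ/h
Outlet flows (mol/h): A 1103.8, B 2112.5
Sensible, products 25→178 °C: 66072 kJ/h
Q = ΔH = 67758 kJ/h = 18.822 kW
Heat supplied = 18.822 kJ/s

Q_in = 18.8 kJ/s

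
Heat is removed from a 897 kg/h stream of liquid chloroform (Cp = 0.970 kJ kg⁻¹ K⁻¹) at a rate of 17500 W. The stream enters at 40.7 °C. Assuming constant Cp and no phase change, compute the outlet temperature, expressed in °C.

Q = 17500 W = 63000 kJ/h
ΔT = Q/(ṁ·Cp) = 63000/(897×0.970) = 72.406 K
T_out = 40.7 − 72.406 = -31.706 °C

T_out = -31.7 °C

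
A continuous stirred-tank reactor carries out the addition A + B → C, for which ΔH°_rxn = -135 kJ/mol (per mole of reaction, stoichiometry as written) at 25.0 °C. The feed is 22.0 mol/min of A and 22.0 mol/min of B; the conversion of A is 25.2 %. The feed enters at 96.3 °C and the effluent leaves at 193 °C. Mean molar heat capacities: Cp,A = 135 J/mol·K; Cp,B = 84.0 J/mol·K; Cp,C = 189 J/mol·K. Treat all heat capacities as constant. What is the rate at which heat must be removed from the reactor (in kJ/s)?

Extent of reaction ξ = 0.252 × 22.0 = 5.544 mol/min
Reaction term: ξ·ΔH°_rxn = 5.544 × -135 = -748.44 kJ/min
Sensible, feed 96.3→25 °C: -343.52 kJ/min
Outlet flows (mol/min): A 16.456, B 16.456, C 5.544
Sensible, products 25→193 °C: 781.48 kJ/min
Q = ΔH = -310.48 kJ/min = -5.1747 kW
Heat removed = 5.1747 kJ/s

Q_out = 5.17 kJ/s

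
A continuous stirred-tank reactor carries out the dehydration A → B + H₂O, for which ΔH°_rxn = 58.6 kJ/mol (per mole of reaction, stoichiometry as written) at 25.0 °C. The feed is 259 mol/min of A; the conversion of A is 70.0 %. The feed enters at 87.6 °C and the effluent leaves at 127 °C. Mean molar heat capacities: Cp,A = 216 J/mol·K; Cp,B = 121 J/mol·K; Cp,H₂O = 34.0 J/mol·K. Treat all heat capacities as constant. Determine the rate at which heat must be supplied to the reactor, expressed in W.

Q_in = 195000 W

Extent of reaction ξ = 0.700 × 259 = 181.3 mol/min
Reaction term: ξ·ΔH°_rxn = 181.3 × 58.6 = 10624 kJ/min
Sensible, feed 87.6→25 °C: -3502.1 kJ/min
Outlet flows (mol/min): A 77.7, B 181.3, H₂O 181.3
Sensible, products 25→127 °C: 4578.2 kJ/min
Q = ΔH = 11700 kJ/min = 195.01 kW
Heat supplied = 195010 W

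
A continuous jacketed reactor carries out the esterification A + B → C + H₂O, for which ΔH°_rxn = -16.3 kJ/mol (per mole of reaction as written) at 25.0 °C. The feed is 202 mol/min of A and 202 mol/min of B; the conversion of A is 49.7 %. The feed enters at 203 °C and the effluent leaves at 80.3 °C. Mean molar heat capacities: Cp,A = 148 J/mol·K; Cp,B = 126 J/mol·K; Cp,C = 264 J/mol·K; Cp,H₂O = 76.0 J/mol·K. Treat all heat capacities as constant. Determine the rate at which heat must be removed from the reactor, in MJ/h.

Q_out = 484 MJ/h

Extent of reaction ξ = 0.497 × 202 = 100.39 mol/min
Reaction term: ξ·ΔH°_rxn = 100.39 × -16.3 = -1636.4 kJ/min
Sensible, feed 203→25 °C: -9851.9 kJ/min
Outlet flows (mol/min): A 101.61, B 101.61, C 100.39, H₂O 100.39
Sensible, products 25→80.3 °C: 3427.2 kJ/min
Q = ΔH = -8061.2 kJ/min = -134.35 kW
Heat removed = 483.67 MJ/h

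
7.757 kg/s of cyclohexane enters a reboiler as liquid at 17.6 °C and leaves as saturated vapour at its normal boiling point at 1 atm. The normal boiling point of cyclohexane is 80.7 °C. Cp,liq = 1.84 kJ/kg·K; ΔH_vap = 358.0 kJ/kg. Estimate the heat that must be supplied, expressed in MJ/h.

liquid 17.6→80.7 °C: 116.1 kJ/kg
vaporisation at 80.7 °C: 358 kJ/kg
Δh = 116.1 + 358 = 474.1 kJ/kg
Q = ṁ·Δh = 7.757 kg/s × 474.1 kJ/kg = 3677.6 kJ/s
|Q| = 3677.6 kW = 13239 MJ/h

Q = 13200 MJ/h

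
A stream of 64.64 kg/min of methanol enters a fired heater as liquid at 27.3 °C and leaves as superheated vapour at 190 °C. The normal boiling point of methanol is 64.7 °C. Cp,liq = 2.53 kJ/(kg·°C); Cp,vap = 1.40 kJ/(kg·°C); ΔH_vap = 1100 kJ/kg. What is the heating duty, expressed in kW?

Q = 1480 kW

liquid 27.3→64.7 °C: 94.622 kJ/kg
vaporisation at 64.7 °C: 1100 kJ/kg
vapour 64.7→190 °C: 175.42 kJ/kg
Δh = 94.622 + 1100 + 175.42 = 1370 kJ/kg
Q = ṁ·Δh = 64.64 kg/min × 1370 kJ/kg = 88560 kJ/min
|Q| = 1476 kW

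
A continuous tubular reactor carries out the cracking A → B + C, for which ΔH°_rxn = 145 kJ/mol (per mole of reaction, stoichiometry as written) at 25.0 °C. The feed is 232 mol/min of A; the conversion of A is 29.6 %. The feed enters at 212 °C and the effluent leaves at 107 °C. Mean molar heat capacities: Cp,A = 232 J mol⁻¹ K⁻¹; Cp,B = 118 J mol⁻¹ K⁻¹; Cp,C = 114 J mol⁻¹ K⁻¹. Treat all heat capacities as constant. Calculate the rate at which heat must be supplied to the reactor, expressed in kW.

Extent of reaction ξ = 0.296 × 232 = 68.672 mol/min
Reaction term: ξ·ΔH°_rxn = 68.672 × 145 = 9957.4 kJ/min
Sensible, feed 212→25 °C: -10065 kJ/min
Outlet flows (mol/min): A 163.33, B 68.672, C 68.672
Sensible, products 25→107 °C: 4413.6 kJ/min
Q = ΔH = 4305.9 kJ/min = 71.765 kW
Heat supplied = 71.765 kW

Q_in = 71.8 kW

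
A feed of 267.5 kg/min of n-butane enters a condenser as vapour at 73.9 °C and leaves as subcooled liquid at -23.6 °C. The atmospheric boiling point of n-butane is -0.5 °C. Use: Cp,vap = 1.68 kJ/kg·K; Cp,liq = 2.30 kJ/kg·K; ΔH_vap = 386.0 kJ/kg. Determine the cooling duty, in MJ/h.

Q_c = 9050 MJ/h

vapour 73.9→-0.5 °C: -124.99 kJ/kg
condensation at -0.5 °C: -386 kJ/kg
liquid -0.5→-23.6 °C: -53.13 kJ/kg
Δh = -124.99 + -386 + -53.13 = -564.12 kJ/kg
Q = ṁ·Δh = 267.5 kg/min × -564.12 kJ/kg = -150900 kJ/min
|Q| = 2515 kW = 9054.2 MJ/h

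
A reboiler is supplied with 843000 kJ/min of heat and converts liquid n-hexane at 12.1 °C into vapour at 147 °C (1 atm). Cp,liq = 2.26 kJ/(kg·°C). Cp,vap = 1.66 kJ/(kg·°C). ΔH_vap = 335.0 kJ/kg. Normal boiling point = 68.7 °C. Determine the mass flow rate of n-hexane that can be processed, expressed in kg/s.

Δh = 2.26×(68.7−12.1) + 335.0 + 1.66×(147−68.7) = 592.89 kJ/kg
Q = 843000 kJ/min = 14050 kJ/s = 14050 kJ/s
ṁ = Q/Δh = 14050 / 592.89 = 23.697 kg/s

ṁ = 23.7 kg/s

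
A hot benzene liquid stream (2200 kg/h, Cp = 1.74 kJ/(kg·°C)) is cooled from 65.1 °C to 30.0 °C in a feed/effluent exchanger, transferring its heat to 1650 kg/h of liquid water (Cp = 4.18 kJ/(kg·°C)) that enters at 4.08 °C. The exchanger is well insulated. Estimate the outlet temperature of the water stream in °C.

T_c,out = 23.6 °C

Heat released by hot stream: Q = 2200 × 1.74 × (65.1 − 30.0) = 134360 kJ/h
Energy balance on cold side (adiabatic exchanger): Q = ṁ_c·Cp_c·(T_c,out − T_c,in)
T_c,out = 4.08 + 134360/(1650 × 4.18) = 23.561 °C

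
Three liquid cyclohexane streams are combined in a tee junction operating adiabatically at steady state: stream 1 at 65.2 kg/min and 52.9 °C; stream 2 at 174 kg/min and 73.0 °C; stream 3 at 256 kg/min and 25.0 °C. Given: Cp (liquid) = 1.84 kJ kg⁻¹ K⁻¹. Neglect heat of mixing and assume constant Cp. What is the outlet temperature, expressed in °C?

No heat crosses the boundary, so H_out = H_in.
Σ ṁᵢCp,ᵢTᵢ = 65.2×1.84×52.9 + 174×1.84×73.0 + 256×1.84×25.0 = 41494
Σ ṁᵢCp,ᵢ = 65.2×1.84 + 174×1.84 + 256×1.84 = 911.17
T_out = 41494 / 911.17 = 45.539 °C

T_out = 45.5 °C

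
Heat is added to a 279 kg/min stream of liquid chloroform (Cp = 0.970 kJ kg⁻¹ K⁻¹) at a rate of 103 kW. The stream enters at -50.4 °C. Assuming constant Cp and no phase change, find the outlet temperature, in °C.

Q = 103 kW = 6180 kJ/min
ΔT = Q/(ṁ·Cp) = 6180/(279×0.970) = 22.836 K
T_out = -50.4 + 22.836 = -27.564 °C

T_out = -27.6 °C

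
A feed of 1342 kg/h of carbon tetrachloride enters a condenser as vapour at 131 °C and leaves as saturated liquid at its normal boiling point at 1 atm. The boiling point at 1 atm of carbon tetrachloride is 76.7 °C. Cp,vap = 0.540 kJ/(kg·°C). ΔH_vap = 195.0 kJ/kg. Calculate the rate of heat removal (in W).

Q_c = 83600 W

vapour 131→76.7 °C: -29.322 kJ/kg
condensation at 76.7 °C: -195 kJ/kg
Δh = -29.322 + -195 = -224.32 kJ/kg
Q = ṁ·Δh = 1342 kg/h × -224.32 kJ/kg = -301040 kJ/h
|Q| = 83.622 kW = 83622 W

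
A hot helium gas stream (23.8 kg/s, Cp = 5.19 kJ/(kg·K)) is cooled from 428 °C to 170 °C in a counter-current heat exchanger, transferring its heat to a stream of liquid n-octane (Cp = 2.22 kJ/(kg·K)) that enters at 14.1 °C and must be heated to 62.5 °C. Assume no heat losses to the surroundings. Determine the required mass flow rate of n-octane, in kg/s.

Heat released by hot stream: Q = 23.8 × 5.19 × (428 − 170) = 31869 kJ/s
Energy balance on cold side (adiabatic exchanger): Q = ṁ_c·Cp_c·(T_c,out − T_c,in)
ṁ_c = 31869 / [2.22 × (62.5 − 14.1)] = 296.6 kg/s

ṁ_c = 297 kg/s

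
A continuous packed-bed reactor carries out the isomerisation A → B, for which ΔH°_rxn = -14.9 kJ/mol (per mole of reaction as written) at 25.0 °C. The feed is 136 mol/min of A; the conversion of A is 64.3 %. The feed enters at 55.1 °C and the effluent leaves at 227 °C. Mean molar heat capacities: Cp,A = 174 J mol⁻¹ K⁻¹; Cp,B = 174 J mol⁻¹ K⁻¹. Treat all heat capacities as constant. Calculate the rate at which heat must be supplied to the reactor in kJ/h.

Extent of reaction ξ = 0.643 × 136 = 87.448 mol/min
Reaction term: ξ·ΔH°_rxn = 87.448 × -14.9 = -1303 kJ/min
Sensible, feed 55.1→25 °C: -712.29 kJ/min
Outlet flows (mol/min): A 48.552, B 87.448
Sensible, products 25→227 °C: 4780.1 kJ/min
Q = ΔH = 2764.9 kJ/min = 46.081 kW
Heat supplied = 165890 kJ/h

Q_in = 166000 kJ/h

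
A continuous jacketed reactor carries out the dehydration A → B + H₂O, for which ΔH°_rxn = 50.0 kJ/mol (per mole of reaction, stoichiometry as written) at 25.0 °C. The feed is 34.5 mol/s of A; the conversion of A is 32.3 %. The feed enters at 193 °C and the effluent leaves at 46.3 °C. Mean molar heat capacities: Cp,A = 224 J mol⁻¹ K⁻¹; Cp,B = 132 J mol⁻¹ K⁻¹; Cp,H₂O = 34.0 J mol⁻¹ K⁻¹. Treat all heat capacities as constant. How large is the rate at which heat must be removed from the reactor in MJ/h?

Extent of reaction ξ = 0.323 × 34.5 = 11.143 mol/s
Reaction term: ξ·ΔH°_rxn = 11.143 × 50.0 = 557.17 kJ/s
Sensible, feed 193→25 °C: -1298.3 kJ/s
Outlet flows (mol/s): A 23.357, B 11.143, H₂O 11.143
Sensible, products 25→46.3 °C: 150.84 kJ/s
Q = ΔH = -590.29 kJ/s = -590.29 kW
Heat removed = 2125 MJ/h

Q_out = 2130 MJ/h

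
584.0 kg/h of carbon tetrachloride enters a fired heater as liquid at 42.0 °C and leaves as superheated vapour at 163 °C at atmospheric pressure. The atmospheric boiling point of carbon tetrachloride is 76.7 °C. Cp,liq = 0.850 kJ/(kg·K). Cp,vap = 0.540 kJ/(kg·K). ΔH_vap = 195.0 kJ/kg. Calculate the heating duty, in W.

liquid 42.0→76.7 °C: 29.495 kJ/kg
vaporisation at 76.7 °C: 195 kJ/kg
vapour 76.7→163 °C: 46.602 kJ/kg
Δh = 29.495 + 195 + 46.602 = 271.1 kJ/kg
Q = ṁ·Δh = 584.0 kg/h × 271.1 kJ/kg = 158320 kJ/h
|Q| = 43.978 kW = 43978 W

Q = 44000 W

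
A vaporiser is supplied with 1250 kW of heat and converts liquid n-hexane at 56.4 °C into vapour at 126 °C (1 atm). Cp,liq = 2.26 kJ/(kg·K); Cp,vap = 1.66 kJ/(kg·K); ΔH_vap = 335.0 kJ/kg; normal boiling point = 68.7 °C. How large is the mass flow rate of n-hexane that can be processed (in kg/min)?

Δh = 2.26×(68.7−56.4) + 335.0 + 1.66×(126−68.7) = 457.92 kJ/kg
Q = 1250 kW = 1250 kJ/s = 75000 kJ/min
ṁ = Q/Δh = 75000 / 457.92 = 163.79 kg/min

ṁ = 164 kg/min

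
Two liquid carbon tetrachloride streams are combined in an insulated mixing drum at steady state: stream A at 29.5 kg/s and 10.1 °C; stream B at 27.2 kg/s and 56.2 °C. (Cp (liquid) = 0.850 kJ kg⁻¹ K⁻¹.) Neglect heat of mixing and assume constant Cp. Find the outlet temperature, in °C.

Adiabatic, steady state ⇒ Σ ṁᵢCp,ᵢ(T_out − Tᵢ) = 0
T_out = Σ ṁᵢCp,ᵢTᵢ / Σ ṁᵢCp,ᵢ
      = 1552.6 / 48.195 = 32.215 °C

T_out = 32.2 °C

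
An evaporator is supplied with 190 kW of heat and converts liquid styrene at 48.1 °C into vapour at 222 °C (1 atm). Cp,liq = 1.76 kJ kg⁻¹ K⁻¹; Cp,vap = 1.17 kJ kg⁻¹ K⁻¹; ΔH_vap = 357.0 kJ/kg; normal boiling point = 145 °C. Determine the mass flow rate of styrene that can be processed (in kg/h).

Δh = 1.76×(145−48.1) + 357.0 + 1.17×(222−145) = 617.63 kJ/kg
Q = 190 kW = 190 kJ/s = 684000 kJ/h
ṁ = Q/Δh = 684000 / 617.63 = 1107.5 kg/h

ṁ = 1110 kg/h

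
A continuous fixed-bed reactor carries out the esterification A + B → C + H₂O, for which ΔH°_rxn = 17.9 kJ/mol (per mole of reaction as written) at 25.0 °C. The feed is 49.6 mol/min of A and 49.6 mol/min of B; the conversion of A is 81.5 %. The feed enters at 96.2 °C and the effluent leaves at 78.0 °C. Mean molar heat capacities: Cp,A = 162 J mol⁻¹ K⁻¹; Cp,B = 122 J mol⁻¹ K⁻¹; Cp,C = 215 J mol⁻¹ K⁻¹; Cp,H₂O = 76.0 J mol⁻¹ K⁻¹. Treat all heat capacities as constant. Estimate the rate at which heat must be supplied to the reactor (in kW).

Q_in = 8.04 kW

Extent of reaction ξ = 0.815 × 49.6 = 40.424 mol/min
Reaction term: ξ·ΔH°_rxn = 40.424 × 17.9 = 723.59 kJ/min
Sensible, feed 96.2→25 °C: -1003 kJ/min
Outlet flows (mol/min): A 9.176, B 9.176, C 40.424, H₂O 40.424
Sensible, products 25→78.0 °C: 761.58 kJ/min
Q = ΔH = 482.21 kJ/min = 8.0369 kW
Heat supplied = 8.0369 kW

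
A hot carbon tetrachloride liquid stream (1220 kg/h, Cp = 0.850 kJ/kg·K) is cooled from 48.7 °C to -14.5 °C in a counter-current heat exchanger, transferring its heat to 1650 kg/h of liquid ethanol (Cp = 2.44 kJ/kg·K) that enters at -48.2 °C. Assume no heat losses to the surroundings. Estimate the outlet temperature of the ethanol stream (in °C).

Heat released by hot stream: Q = 1220 × 0.850 × (48.7 − -14.5) = 65538 kJ/h
Energy balance on cold side (adiabatic exchanger): Q = ṁ_c·Cp_c·(T_c,out − T_c,in)
T_c,out = -48.2 + 65538/(1650 × 2.44) = -31.921 °C

T_c,out = -31.9 °C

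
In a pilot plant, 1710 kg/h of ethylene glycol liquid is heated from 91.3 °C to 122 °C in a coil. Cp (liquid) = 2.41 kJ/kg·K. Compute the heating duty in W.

Q = 35100 W

Q = ṁ·Cp·ΔT = 1710 × 2.41 × (122 − 91.3) = 126520 kJ/h
Converting: 126520 / 3600 s = 35.144 kW
Heating duty = 35144 W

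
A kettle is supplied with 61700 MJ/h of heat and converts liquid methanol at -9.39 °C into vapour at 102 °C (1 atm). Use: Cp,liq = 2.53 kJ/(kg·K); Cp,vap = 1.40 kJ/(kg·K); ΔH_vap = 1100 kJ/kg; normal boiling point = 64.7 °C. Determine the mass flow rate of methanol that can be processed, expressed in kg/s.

Δh = 2.53×(64.7−-9.39) + 1100 + 1.40×(102−64.7) = 1339.7 kJ/kg
Q = 61700 MJ/h = 17139 kJ/s = 17139 kJ/s
ṁ = Q/Δh = 17139 / 1339.7 = 12.793 kg/s

ṁ = 12.8 kg/s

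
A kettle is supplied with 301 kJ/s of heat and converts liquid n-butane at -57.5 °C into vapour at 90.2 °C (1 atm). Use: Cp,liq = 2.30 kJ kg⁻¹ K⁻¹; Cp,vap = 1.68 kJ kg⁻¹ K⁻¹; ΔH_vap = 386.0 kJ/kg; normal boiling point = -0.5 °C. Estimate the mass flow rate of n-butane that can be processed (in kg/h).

ṁ = 1620 kg/h

Δh = 2.30×(-0.5−-57.5) + 386.0 + 1.68×(90.2−-0.5) = 669.48 kJ/kg
Q = 301 kJ/s = 301 kJ/s = 1.0836e+06 kJ/h
ṁ = Q/Δh = 1.0836e+06 / 669.48 = 1618.6 kg/h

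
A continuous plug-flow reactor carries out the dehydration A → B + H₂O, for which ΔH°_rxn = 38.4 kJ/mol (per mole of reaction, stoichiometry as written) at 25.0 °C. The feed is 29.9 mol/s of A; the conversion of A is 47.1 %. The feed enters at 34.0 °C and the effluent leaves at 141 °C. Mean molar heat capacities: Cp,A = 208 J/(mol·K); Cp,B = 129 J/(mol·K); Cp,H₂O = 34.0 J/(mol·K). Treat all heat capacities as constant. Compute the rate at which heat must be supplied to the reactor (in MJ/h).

Extent of reaction ξ = 0.471 × 29.9 = 14.083 mol/s
Reaction term: ξ·ΔH°_rxn = 14.083 × 38.4 = 540.78 kJ/s
Sensible, feed 34.0→25 °C: -55.973 kJ/s
Outlet flows (mol/s): A 15.817, B 14.083, H₂O 14.083
Sensible, products 25→141 °C: 647.91 kJ/s
Q = ΔH = 1132.7 kJ/s = 1132.7 kW
Heat supplied = 4077.8 MJ/h

Q_in = 4080 MJ/h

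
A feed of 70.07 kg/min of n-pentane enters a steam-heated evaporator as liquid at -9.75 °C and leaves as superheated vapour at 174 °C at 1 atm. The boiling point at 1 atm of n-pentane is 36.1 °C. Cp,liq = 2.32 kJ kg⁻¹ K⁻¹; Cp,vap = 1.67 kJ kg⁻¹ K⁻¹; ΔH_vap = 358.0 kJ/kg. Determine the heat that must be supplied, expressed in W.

liquid -9.75→36.1 °C: 106.37 kJ/kg
vaporisation at 36.1 °C: 358 kJ/kg
vapour 36.1→174 °C: 230.29 kJ/kg
Δh = 106.37 + 358 + 230.29 = 694.66 kJ/kg
Q = ṁ·Δh = 70.07 kg/min × 694.66 kJ/kg = 48675 kJ/min
|Q| = 811.25 kW = 811250 W

Q = 811000 W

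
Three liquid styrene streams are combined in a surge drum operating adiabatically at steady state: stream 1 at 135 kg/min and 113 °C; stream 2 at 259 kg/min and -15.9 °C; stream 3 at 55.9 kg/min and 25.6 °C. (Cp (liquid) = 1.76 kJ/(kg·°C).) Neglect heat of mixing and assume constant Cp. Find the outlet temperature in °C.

Adiabatic, steady state ⇒ Σ ṁᵢCp,ᵢ(T_out − Tᵢ) = 0
Σ ṁᵢCp,ᵢTᵢ = 135×1.76×113 + 259×1.76×-15.9 + 55.9×1.76×25.6 = 22120
Σ ṁᵢCp,ᵢ = 135×1.76 + 259×1.76 + 55.9×1.76 = 791.82
T_out = 22120 / 791.82 = 27.935 °C

T_out = 27.9 °C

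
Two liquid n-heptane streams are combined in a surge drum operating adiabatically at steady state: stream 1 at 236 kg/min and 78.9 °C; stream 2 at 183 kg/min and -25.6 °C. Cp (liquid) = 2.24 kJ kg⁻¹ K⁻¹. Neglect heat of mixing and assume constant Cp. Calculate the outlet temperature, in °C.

T_out = 33.3 °C

Adiabatic, steady state ⇒ Σ ṁᵢCp,ᵢ(T_out − Tᵢ) = 0
Σ ṁᵢCp,ᵢTᵢ = 236×2.24×78.9 + 183×2.24×-25.6 = 31216
Σ ṁᵢCp,ᵢ = 236×2.24 + 183×2.24 = 938.56
T_out = 31216 / 938.56 = 33.259 °C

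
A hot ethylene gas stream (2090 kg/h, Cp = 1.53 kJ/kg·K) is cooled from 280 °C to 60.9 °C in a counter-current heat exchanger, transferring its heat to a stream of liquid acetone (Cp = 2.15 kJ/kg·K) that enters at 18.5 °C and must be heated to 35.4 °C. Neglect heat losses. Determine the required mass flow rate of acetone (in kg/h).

ṁ_c = 19300 kg/h

Heat released by hot stream: Q = 2090 × 1.53 × (280 − 60.9) = 700620 kJ/h
Energy balance on cold side (adiabatic exchanger): Q = ṁ_c·Cp_c·(T_c,out − T_c,in)
ṁ_c = 700620 / [2.15 × (35.4 − 18.5)] = 19282 kg/h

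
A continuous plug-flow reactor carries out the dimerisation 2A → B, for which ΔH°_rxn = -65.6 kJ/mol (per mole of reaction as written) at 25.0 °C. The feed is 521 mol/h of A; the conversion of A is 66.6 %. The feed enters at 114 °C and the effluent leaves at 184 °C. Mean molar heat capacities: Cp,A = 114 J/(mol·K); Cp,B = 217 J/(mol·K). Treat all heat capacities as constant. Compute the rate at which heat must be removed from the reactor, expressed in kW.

Q_out = 2.09 kW

Extent of reaction ξ = 0.666 × 521 / 2 = 173.49 mol/h
Reaction term: ξ·ΔH°_rxn = 173.49 × -65.6 = -11381 kJ/h
Sensible, feed 114→25 °C: -5286.1 kJ/h
Outlet flows (mol/h): A 174.01, B 173.49
Sensible, products 25→184 °C: 9140.2 kJ/h
Q = ΔH = -7527 kJ/h = -2.0908 kW
Heat removed = 2.0908 kW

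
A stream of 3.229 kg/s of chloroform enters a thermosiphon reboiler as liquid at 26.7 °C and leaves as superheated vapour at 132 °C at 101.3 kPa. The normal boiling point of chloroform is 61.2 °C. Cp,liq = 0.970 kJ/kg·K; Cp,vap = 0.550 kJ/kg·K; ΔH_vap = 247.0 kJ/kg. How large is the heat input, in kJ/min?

Q = 61900 kJ/min

liquid 26.7→61.2 °C: 33.465 kJ/kg
vaporisation at 61.2 °C: 247 kJ/kg
vapour 61.2→132 °C: 38.94 kJ/kg
Δh = 33.465 + 247 + 38.94 = 319.4 kJ/kg
Q = ṁ·Δh = 3.229 kg/s × 319.4 kJ/kg = 1031.4 kJ/s
|Q| = 1031.4 kW = 61882 kJ/min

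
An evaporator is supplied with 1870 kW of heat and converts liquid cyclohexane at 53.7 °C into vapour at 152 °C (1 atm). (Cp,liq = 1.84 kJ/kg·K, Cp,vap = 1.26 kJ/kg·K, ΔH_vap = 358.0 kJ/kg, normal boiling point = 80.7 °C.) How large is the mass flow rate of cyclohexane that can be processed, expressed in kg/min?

ṁ = 226 kg/min

Δh = 1.84×(80.7−53.7) + 358.0 + 1.26×(152−80.7) = 497.52 kJ/kg
Q = 1870 kW = 1870 kJ/s = 112200 kJ/min
ṁ = Q/Δh = 112200 / 497.52 = 225.52 kg/min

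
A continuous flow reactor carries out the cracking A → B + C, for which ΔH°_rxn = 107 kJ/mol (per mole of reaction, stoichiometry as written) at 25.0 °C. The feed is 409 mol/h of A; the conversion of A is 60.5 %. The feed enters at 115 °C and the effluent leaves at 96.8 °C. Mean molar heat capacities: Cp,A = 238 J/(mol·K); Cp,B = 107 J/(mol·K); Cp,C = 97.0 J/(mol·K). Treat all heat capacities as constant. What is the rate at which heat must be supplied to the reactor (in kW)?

Extent of reaction ξ = 0.605 × 409 = 247.44 mol/h
Reaction term: ξ·ΔH°_rxn = 247.44 × 107 = 26477 kJ/h
Sensible, feed 115→25 °C: -8760.8 kJ/h
Outlet flows (mol/h): A 161.56, B 247.44, C 247.44
Sensible, products 25→96.8 °C: 6385.1 kJ/h
Q = ΔH = 24101 kJ/h = 6.6947 kW
Heat supplied = 6.6947 kW

Q_in = 6.69 kW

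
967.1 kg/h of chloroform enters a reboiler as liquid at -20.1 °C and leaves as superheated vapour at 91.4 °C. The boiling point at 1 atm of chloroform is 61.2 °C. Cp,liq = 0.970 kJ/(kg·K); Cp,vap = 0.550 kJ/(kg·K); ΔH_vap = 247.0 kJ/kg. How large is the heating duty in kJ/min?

Q = 5520 kJ/min

liquid -20.1→61.2 °C: 78.861 kJ/kg
vaporisation at 61.2 °C: 247 kJ/kg
vapour 61.2→91.4 °C: 16.61 kJ/kg
Δh = 78.861 + 247 + 16.61 = 342.47 kJ/kg
Q = ṁ·Δh = 967.1 kg/h × 342.47 kJ/kg = 331200 kJ/h
|Q| = 92.001 kW = 5520.1 kJ/min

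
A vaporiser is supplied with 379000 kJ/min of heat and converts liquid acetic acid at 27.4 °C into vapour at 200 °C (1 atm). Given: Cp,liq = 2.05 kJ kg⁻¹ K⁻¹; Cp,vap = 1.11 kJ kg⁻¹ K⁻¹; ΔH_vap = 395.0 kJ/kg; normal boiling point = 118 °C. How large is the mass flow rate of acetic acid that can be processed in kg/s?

ṁ = 9.40 kg/s

Δh = 2.05×(118−27.4) + 395.0 + 1.11×(200−118) = 671.75 kJ/kg
Q = 379000 kJ/min = 6316.7 kJ/s = 6316.7 kJ/s
ṁ = Q/Δh = 6316.7 / 671.75 = 9.4033 kg/s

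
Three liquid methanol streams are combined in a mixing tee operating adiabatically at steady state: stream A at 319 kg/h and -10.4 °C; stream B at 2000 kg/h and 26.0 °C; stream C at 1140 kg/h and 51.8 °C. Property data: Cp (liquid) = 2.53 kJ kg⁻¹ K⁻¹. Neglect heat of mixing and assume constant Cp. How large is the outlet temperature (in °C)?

Adiabatic, steady state ⇒ Σ ṁᵢCp,ᵢ(T_out − Tᵢ) = 0
Σ ṁᵢCp,ᵢTᵢ = 319×2.53×-10.4 + 2000×2.53×26.0 + 1140×2.53×51.8 = 272570
Σ ṁᵢCp,ᵢ = 319×2.53 + 2000×2.53 + 1140×2.53 = 8751.3
T_out = 272570 / 8751.3 = 31.146 °C

T_out = 31.1 °C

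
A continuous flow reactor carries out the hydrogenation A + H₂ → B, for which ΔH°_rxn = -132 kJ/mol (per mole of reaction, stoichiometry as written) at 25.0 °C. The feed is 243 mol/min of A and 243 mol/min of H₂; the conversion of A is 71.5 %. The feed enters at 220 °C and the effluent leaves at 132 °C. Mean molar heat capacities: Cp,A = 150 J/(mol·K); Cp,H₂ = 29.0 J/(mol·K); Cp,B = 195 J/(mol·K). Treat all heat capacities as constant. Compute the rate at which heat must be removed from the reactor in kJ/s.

Q_out = 441 kJ/s

Extent of reaction ξ = 0.715 × 243 = 173.75 mol/min
Reaction term: ξ·ΔH°_rxn = 173.75 × -132 = -22934 kJ/min
Sensible, feed 220→25 °C: -8481.9 kJ/min
Outlet flows (mol/min): A 69.255, H₂ 69.255, B 173.75
Sensible, products 25→132 °C: 4951.6 kJ/min
Q = ΔH = -26465 kJ/min = -441.08 kW
Heat removed = 441.08 kJ/s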